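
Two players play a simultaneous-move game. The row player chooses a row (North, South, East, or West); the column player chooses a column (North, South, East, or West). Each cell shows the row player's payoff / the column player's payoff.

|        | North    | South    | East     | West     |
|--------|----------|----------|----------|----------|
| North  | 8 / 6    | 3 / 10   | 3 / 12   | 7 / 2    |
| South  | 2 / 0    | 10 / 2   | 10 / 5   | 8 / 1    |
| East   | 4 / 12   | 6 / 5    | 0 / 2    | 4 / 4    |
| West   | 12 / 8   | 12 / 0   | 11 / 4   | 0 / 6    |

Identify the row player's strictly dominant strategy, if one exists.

None

A strategy is strictly dominant if it gives the row player a strictly higher payoff than every other strategy, against every choice by the opponent.
North is not dominant: against North, West gives 12 > 8.
South is not dominant: against North, North gives 8 > 2.
East is not dominant: against North, North gives 8 > 4.
West is not dominant: against West, North gives 7 > 0.
No single strategy is best against every opponent action.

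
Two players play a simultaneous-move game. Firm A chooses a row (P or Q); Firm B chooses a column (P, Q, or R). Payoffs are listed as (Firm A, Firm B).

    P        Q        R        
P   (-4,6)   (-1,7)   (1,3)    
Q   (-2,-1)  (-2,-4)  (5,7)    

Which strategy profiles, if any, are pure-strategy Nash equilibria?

(P, Q) and (Q, R)

A profile is a Nash equilibrium when each player is best-responding to the other.
Firm A's best responses — vs P: Q (payoff -2); vs Q: P (payoff -1); vs R: Q (payoff 5).
Firm B's best responses — vs P: Q (payoff 7); vs Q: R (payoff 7).
Mutual best responses occur at (P, Q) and (Q, R); at each, neither player gains by switching.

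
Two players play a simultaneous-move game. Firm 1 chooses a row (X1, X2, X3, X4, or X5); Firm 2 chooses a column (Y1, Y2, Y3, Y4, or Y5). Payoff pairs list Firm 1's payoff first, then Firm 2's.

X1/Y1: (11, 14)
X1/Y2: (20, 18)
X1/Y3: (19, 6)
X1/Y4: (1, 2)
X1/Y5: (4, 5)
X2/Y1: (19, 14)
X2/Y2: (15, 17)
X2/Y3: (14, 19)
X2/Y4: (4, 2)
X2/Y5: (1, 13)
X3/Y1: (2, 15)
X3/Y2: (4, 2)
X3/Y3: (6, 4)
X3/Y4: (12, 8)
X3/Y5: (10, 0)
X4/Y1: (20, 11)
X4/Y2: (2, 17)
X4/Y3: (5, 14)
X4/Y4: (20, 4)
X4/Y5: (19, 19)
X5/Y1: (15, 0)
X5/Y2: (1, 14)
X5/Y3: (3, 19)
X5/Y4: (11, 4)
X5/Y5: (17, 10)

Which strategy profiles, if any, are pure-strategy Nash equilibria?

Check mutual best responses: a cell is a NE iff neither player can gain by unilaterally deviating.
Firm 1's best responses — vs Y1: X4 (payoff 20); vs Y2: X1 (payoff 20); vs Y3: X1 (payoff 19); vs Y4: X4 (payoff 20); vs Y5: X4 (payoff 19).
Firm 2's best responses — vs X1: Y2 (payoff 18); vs X2: Y3 (payoff 19); vs X3: Y1 (payoff 15); vs X4: Y5 (payoff 19); vs X5: Y3 (payoff 19).
Mutual best responses occur at (X1, Y2) and (X4, Y5); at each, neither player gains by switching.

(X1, Y2) and (X4, Y5)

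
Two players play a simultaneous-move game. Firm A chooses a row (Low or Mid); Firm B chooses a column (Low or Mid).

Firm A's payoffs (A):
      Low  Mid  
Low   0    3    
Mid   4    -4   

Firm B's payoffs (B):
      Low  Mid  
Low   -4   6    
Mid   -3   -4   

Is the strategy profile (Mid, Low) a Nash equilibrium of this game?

Holding Firm B at Low: Firm A gets 4 from Mid, versus 0 from Low. No profitable deviation for Firm A.
Holding Firm A at Mid: Firm B gets -3 from Low, versus -4 from Mid. No profitable deviation for Firm B either.

Yes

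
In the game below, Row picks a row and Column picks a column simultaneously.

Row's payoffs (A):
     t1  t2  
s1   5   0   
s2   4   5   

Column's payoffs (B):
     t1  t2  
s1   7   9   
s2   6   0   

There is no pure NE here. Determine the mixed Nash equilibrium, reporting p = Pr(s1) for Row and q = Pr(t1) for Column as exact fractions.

Each player's mixing probability is pinned down by making the *other* player indifferent.
Column indifferent between t1 and t2: p·7 + (1−p)·6 = p·9 + (1−p)·0 ⟹ 6 + 1p = 0 + 9p ⟹ p = 3/4.
Row indifferent between s1 and s2: q·5 + (1−q)·0 = q·4 + (1−q)·5 ⟹ 0 + 5q = 5 + (-1)q ⟹ q = 5/6.

p = 3/4, q = 5/6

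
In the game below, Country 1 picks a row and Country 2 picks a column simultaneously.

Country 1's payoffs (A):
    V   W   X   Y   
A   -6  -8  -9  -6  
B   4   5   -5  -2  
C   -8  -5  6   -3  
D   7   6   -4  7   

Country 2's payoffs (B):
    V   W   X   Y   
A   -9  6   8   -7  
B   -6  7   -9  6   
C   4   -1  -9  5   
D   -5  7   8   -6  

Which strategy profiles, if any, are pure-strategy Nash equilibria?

Check mutual best responses: a cell is a NE iff neither player can gain by unilaterally deviating.
Country 1's best responses — vs V: D (payoff 7); vs W: D (payoff 6); vs X: C (payoff 6); vs Y: D (payoff 7).
Country 2's best responses — vs A: X (payoff 8); vs B: W (payoff 7); vs C: Y (payoff 5); vs D: X (payoff 8).
No cell has both players best-responding. For instance, Country 1's best reply to X is C, but against C Country 2 prefers Y over X.

There is no pure-strategy Nash equilibrium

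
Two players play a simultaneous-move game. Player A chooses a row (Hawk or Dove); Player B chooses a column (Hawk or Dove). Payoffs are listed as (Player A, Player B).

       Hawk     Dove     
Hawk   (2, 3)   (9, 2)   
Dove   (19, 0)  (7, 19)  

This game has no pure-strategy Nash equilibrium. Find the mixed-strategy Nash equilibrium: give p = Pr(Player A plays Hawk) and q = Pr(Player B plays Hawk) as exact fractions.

In a mixed NE each player is indifferent between their pure strategies, so the opponent's mix sets the indifference.
Player B indifferent between Hawk and Dove: p·3 + (1−p)·0 = p·2 + (1−p)·19 ⟹ 0 + 3p = 19 + (-17)p ⟹ p = 19/20.
Player A indifferent between Hawk and Dove: q·2 + (1−q)·9 = q·19 + (1−q)·7 ⟹ 9 + (-7)q = 7 + 12q ⟹ q = 2/19.

p = 19/20, q = 2/19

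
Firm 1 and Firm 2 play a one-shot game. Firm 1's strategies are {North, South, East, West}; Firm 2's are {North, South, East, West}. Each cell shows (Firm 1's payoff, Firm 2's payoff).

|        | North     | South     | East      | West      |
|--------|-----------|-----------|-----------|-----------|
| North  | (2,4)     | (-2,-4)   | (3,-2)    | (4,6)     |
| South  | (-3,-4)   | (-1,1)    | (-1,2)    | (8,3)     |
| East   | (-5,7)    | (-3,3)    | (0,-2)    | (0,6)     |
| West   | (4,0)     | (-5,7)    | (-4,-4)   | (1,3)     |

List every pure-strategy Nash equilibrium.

Find each player's best response to every opponent strategy; NE are the intersections.
Firm 1's best responses — vs North: West (payoff 4); vs South: South (payoff -1); vs East: North (payoff 3); vs West: South (payoff 8).
Firm 2's best responses — vs North: West (payoff 6); vs South: West (payoff 3); vs East: North (payoff 7); vs West: South (payoff 7).
The only mutual best response is (South, West); neither player gains by switching there.

(South, West)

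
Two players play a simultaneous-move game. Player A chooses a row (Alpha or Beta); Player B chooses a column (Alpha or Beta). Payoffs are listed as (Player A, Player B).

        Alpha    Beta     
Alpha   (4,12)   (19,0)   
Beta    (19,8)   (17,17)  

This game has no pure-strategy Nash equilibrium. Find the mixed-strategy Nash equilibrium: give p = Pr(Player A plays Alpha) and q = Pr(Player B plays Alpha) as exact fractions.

p = 3/7, q = 2/17

Each player's mixing probability is pinned down by making the *other* player indifferent.
Player B indifferent between Alpha and Beta: p·12 + (1−p)·8 = p·0 + (1−p)·17 ⟹ 8 + 4p = 17 + (-17)p ⟹ p = 3/7.
Player A indifferent between Alpha and Beta: q·4 + (1−q)·19 = q·19 + (1−q)·17 ⟹ 19 + (-15)q = 17 + 2q ⟹ q = 2/17.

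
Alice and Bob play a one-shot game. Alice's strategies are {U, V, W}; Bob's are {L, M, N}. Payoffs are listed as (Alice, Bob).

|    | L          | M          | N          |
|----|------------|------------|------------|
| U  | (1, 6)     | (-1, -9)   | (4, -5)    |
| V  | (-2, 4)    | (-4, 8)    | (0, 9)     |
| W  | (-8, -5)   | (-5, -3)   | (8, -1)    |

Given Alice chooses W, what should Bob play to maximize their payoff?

With Alice fixed at W, Bob's payoffs are: L → -5, M → -3, N → -1.
The maximum is -1, achieved by N.

N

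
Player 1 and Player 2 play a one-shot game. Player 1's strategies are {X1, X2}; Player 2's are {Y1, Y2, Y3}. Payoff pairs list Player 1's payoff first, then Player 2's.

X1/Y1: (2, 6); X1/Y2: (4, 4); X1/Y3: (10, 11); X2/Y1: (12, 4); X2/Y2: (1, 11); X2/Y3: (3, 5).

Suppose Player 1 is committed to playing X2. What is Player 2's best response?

Y2

With Player 1 fixed at X2, Player 2's payoffs are: Y1 → 4, Y2 → 11, Y3 → 5.
The maximum is 11, achieved by Y2.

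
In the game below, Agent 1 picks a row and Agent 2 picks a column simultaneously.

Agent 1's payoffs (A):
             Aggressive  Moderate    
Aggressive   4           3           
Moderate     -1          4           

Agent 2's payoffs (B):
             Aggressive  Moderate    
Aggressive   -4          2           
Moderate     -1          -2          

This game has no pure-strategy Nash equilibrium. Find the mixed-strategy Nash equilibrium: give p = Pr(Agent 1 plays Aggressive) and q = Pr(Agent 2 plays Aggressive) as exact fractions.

p = 1/7, q = 1/6

Each player's mixing probability is pinned down by making the *other* player indifferent.
Agent 2 indifferent between Aggressive and Moderate: p·(-4) + (1−p)·(-1) = p·2 + (1−p)·(-2) ⟹ (-1) + (-3)p = (-2) + 4p ⟹ p = 1/7.
Agent 1 indifferent between Aggressive and Moderate: q·4 + (1−q)·3 = q·(-1) + (1−q)·4 ⟹ 3 + 1q = 4 + (-5)q ⟹ q = 1/6.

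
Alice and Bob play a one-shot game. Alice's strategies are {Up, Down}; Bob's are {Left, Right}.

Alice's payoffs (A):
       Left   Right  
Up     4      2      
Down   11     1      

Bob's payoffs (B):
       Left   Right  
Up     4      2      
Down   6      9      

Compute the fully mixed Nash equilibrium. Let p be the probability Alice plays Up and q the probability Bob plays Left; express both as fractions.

Each player's mixing probability is pinned down by making the *other* player indifferent.
Bob indifferent between Left and Right: p·4 + (1−p)·6 = p·2 + (1−p)·9 ⟹ 6 + (-2)p = 9 + (-7)p ⟹ p = 3/5.
Alice indifferent between Up and Down: q·4 + (1−q)·2 = q·11 + (1−q)·1 ⟹ 2 + 2q = 1 + 10q ⟹ q = 1/8.

p = 3/5, q = 1/8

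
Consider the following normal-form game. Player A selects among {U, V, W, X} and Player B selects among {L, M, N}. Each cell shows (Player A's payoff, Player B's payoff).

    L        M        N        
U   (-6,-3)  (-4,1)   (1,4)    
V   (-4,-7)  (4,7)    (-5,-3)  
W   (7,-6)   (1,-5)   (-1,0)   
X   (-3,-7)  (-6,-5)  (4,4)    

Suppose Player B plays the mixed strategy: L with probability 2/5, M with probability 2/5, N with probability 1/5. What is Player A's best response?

W

Compute Player A's expected payoff from each pure strategy against the given mix.
U: (2/5)·(-6) + (2/5)·(-4) + (1/5)·1 = -19/5
V: (2/5)·(-4) + (2/5)·4 + (1/5)·(-5) = -1
W: (2/5)·7 + (2/5)·1 + (1/5)·(-1) = 3
X: (2/5)·(-3) + (2/5)·(-6) + (1/5)·4 = -14/5
Highest expected payoff is 3, from W.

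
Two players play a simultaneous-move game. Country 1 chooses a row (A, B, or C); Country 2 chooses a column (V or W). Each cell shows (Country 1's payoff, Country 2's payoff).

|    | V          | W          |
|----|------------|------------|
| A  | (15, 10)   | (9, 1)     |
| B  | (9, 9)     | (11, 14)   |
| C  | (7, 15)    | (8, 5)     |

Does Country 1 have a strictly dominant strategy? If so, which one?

A strategy is strictly dominant if it gives Country 1 a strictly higher payoff than every other strategy, against every choice by the opponent.
A is not dominant: against W, B gives 11 > 9.
B is not dominant: against V, A gives 15 > 9.
C is not dominant: against V, A gives 15 > 7.
No single strategy is best against every opponent action.

None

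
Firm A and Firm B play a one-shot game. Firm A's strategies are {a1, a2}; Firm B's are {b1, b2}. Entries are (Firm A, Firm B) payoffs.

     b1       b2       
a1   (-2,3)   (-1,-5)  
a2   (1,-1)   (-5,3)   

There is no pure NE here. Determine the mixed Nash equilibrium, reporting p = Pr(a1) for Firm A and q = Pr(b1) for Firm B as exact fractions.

In a mixed NE each player is indifferent between their pure strategies, so the opponent's mix sets the indifference.
Firm B indifferent between b1 and b2: p·3 + (1−p)·(-1) = p·(-5) + (1−p)·3 ⟹ (-1) + 4p = 3 + (-8)p ⟹ p = 1/3.
Firm A indifferent between a1 and a2: q·(-2) + (1−q)·(-1) = q·1 + (1−q)·(-5) ⟹ (-1) + (-1)q = (-5) + 6q ⟹ q = 4/7.

p = 1/3, q = 4/7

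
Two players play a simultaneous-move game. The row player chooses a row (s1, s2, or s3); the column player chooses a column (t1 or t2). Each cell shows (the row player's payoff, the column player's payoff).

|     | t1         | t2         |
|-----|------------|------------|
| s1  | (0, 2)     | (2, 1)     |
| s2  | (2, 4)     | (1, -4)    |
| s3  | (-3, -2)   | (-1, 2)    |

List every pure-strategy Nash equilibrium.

Check mutual best responses: a cell is a NE iff neither player can gain by unilaterally deviating.
The row player's best responses — vs t1: s2 (payoff 2); vs t2: s1 (payoff 2).
The column player's best responses — vs s1: t1 (payoff 2); vs s2: t1 (payoff 4); vs s3: t2 (payoff 2).
The only mutual best response is (s2, t1); neither player gains by switching there.

(s2, t1)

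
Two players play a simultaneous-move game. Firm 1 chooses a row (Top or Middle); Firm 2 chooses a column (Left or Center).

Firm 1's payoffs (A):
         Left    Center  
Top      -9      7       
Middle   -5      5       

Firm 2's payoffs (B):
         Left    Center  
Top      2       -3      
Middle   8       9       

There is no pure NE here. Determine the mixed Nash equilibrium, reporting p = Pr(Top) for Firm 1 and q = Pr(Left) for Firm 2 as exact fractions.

p = 1/6, q = 1/3

Each player's mixing probability is pinned down by making the *other* player indifferent.
Firm 2 indifferent between Left and Center: p·2 + (1−p)·8 = p·(-3) + (1−p)·9 ⟹ 8 + (-6)p = 9 + (-12)p ⟹ p = 1/6.
Firm 1 indifferent between Top and Middle: q·(-9) + (1−q)·7 = q·(-5) + (1−q)·5 ⟹ 7 + (-16)q = 5 + (-10)q ⟹ q = 1/3.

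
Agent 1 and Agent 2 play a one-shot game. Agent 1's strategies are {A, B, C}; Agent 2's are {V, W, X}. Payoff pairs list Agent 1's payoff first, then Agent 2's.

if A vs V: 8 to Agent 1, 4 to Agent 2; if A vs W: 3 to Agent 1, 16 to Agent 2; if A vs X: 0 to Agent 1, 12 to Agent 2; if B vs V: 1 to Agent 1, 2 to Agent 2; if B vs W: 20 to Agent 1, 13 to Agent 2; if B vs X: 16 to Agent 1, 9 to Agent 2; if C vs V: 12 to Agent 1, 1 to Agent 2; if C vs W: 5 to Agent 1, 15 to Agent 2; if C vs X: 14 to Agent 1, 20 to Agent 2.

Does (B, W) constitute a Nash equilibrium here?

Yes

Holding Agent 2 at W: Agent 1 gets 20 from B, versus 3 from A, 5 from C. No profitable deviation for Agent 1.
Holding Agent 1 at B: Agent 2 gets 13 from W, versus 2 from V, 9 from X. No profitable deviation for Agent 2 either.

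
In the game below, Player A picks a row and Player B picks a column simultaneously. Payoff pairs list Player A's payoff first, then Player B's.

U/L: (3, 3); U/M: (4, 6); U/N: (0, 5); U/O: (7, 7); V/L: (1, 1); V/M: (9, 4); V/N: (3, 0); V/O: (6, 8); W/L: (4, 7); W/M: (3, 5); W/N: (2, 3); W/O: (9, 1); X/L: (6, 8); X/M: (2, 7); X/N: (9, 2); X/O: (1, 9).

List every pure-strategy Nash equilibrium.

There is no pure-strategy Nash equilibrium

Find each player's best response to every opponent strategy; NE are the intersections.
Player A's best responses — vs L: X (payoff 6); vs M: V (payoff 9); vs N: X (payoff 9); vs O: W (payoff 9).
Player B's best responses — vs U: O (payoff 7); vs V: O (payoff 8); vs W: L (payoff 7); vs X: O (payoff 9).
No cell has both players best-responding. For instance, Player A's best reply to M is V, but against V Player B prefers O over M.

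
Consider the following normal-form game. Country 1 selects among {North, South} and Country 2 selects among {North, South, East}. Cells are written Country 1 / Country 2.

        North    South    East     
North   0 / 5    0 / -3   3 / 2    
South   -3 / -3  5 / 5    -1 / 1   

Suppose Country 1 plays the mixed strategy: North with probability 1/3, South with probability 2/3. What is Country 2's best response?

South

Compute Country 2's expected payoff from each pure strategy against the given mix.
North: (1/3)·5 + (2/3)·(-3) = -1/3
South: (1/3)·(-3) + (2/3)·5 = 7/3
East: (1/3)·2 + (2/3)·1 = 4/3
Highest expected payoff is 7/3, from South.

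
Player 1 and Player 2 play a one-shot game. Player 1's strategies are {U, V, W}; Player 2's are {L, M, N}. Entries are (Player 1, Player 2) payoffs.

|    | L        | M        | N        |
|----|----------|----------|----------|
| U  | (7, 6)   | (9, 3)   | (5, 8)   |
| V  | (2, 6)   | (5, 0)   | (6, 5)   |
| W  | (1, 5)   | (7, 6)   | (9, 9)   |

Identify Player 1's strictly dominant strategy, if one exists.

None

A strategy is strictly dominant if it gives Player 1 a strictly higher payoff than every other strategy, against every choice by the opponent.
U is not dominant: against N, V gives 6 > 5.
V is not dominant: against L, U gives 7 > 2.
W is not dominant: against L, U gives 7 > 1.
No single strategy is best against every opponent action.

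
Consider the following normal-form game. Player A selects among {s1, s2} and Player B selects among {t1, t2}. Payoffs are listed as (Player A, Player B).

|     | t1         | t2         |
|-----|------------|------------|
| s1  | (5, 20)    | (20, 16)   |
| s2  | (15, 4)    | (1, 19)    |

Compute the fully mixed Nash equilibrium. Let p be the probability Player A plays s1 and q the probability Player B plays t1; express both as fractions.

p = 15/19, q = 19/29

In a mixed NE each player is indifferent between their pure strategies, so the opponent's mix sets the indifference.
Player B indifferent between t1 and t2: p·20 + (1−p)·4 = p·16 + (1−p)·19 ⟹ 4 + 16p = 19 + (-3)p ⟹ p = 15/19.
Player A indifferent between s1 and s2: q·5 + (1−q)·20 = q·15 + (1−q)·1 ⟹ 20 + (-15)q = 1 + 14q ⟹ q = 19/29.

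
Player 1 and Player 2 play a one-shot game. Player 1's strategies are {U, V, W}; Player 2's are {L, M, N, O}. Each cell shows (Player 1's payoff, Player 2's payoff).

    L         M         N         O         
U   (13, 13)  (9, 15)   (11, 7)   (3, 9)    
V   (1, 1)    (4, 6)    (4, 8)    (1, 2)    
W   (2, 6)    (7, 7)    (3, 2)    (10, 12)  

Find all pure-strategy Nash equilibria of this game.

(U, M) and (W, O)

A profile is a Nash equilibrium when each player is best-responding to the other.
Player 1's best responses — vs L: U (payoff 13); vs M: U (payoff 9); vs N: U (payoff 11); vs O: W (payoff 10).
Player 2's best responses — vs U: M (payoff 15); vs V: N (payoff 8); vs W: O (payoff 12).
Mutual best responses occur at (U, M) and (W, O); at each, neither player gains by switching.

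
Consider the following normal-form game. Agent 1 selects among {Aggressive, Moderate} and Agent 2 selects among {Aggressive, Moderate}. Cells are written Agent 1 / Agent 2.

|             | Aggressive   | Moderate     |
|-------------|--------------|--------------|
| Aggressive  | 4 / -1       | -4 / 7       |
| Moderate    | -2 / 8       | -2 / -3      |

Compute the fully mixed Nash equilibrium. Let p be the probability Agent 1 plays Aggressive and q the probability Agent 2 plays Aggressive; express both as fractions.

Each player's mixing probability is pinned down by making the *other* player indifferent.
Agent 2 indifferent between Aggressive and Moderate: p·(-1) + (1−p)·8 = p·7 + (1−p)·(-3) ⟹ 8 + (-9)p = (-3) + 10p ⟹ p = 11/19.
Agent 1 indifferent between Aggressive and Moderate: q·4 + (1−q)·(-4) = q·(-2) + (1−q)·(-2) ⟹ (-4) + 8q = (-2) + 0q ⟹ q = 1/4.

p = 11/19, q = 1/4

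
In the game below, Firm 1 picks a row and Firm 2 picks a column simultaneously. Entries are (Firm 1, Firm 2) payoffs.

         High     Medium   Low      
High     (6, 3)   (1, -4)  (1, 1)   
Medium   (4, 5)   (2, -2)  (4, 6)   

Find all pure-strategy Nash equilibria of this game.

(High, High) and (Medium, Low)

A profile is a Nash equilibrium when each player is best-responding to the other.
Firm 1's best responses — vs High: High (payoff 6); vs Medium: Medium (payoff 2); vs Low: Medium (payoff 4).
Firm 2's best responses — vs High: High (payoff 3); vs Medium: Low (payoff 6).
Mutual best responses occur at (High, High) and (Medium, Low); at each, neither player gains by switching.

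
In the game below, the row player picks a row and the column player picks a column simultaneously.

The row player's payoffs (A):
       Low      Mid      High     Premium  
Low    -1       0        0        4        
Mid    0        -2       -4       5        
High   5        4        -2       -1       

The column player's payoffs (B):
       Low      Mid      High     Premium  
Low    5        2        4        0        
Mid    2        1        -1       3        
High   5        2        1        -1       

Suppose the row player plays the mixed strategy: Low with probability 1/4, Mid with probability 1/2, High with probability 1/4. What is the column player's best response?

The column player's best reply maximizes expected payoff against the mix.
Low: (1/4)·5 + (1/2)·2 + (1/4)·5 = 7/2
Mid: (1/4)·2 + (1/2)·1 + (1/4)·2 = 3/2
High: (1/4)·4 + (1/2)·(-1) + (1/4)·1 = 3/4
Premium: (1/4)·0 + (1/2)·3 + (1/4)·(-1) = 5/4
Highest expected payoff is 7/2, from Low.

Low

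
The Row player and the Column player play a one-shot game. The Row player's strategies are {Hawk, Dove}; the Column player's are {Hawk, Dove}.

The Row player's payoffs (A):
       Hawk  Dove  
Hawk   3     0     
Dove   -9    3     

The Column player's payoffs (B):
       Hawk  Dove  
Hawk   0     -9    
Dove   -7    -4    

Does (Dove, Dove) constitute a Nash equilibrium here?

Holding the Column player at Dove: the Row player gets 3 from Dove, versus 0 from Hawk. No profitable deviation for the Row player.
Holding the Row player at Dove: the Column player gets -4 from Dove, versus -7 from Hawk. No profitable deviation for the Column player either.

Yes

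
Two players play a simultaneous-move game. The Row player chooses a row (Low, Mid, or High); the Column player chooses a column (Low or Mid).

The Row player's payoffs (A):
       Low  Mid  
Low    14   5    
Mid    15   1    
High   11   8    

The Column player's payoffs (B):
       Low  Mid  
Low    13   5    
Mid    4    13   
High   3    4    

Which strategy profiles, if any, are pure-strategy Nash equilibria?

Find each player's best response to every opponent strategy; NE are the intersections.
The Row player's best responses — vs Low: Mid (payoff 15); vs Mid: High (payoff 8).
The Column player's best responses — vs Low: Low (payoff 13); vs Mid: Mid (payoff 13); vs High: Mid (payoff 4).
The only mutual best response is (High, Mid); neither player gains by switching there.

(High, Mid)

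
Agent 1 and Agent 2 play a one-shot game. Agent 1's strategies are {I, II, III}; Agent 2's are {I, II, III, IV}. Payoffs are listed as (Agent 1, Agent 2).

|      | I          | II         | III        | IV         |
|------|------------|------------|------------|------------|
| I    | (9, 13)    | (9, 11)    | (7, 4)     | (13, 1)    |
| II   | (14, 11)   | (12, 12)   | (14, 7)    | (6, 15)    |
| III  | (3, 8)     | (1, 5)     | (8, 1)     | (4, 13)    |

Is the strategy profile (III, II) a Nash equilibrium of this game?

Holding Agent 2 at II: Agent 1 gets 1 from III but could get 12 by switching to II. Agent 1 has a profitable deviation.

No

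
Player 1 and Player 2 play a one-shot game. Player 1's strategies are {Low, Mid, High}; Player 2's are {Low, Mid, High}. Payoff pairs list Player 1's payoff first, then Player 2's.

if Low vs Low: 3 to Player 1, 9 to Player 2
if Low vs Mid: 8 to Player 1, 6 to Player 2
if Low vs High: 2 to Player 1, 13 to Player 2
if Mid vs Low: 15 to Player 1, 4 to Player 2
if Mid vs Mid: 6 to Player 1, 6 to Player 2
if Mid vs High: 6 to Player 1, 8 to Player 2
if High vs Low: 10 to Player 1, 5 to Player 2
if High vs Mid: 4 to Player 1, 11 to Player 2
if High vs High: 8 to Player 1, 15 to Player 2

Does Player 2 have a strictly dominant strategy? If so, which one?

High

A strategy is strictly dominant if it gives Player 2 a strictly higher payoff than every other strategy, against every choice by the opponent.
High strictly dominates: vs Low: 13 > each of {9, 6}; vs Mid: 8 > each of {4, 6}; vs High: 15 > each of {5, 11}.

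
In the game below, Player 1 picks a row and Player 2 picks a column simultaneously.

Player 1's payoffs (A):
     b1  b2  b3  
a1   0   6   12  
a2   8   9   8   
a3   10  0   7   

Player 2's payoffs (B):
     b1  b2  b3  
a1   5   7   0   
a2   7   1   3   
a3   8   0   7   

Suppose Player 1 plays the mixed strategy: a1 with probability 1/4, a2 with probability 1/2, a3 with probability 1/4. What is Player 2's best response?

b1

Compute Player 2's expected payoff from each pure strategy against the given mix.
b1: (1/4)·5 + (1/2)·7 + (1/4)·8 = 27/4
b2: (1/4)·7 + (1/2)·1 + (1/4)·0 = 9/4
b3: (1/4)·0 + (1/2)·3 + (1/4)·7 = 13/4
Highest expected payoff is 27/4, from b1.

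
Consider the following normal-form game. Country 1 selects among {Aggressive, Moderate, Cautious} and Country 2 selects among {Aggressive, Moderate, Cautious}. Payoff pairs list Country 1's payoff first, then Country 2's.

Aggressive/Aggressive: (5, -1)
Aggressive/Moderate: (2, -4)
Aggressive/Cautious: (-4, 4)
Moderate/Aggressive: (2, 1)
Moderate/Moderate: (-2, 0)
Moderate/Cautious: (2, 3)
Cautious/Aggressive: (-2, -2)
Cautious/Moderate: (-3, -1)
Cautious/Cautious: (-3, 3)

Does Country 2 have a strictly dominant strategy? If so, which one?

Cautious

A strategy is strictly dominant if it gives Country 2 a strictly higher payoff than every other strategy, against every choice by the opponent.
Cautious strictly dominates: vs Aggressive: 4 > each of {-1, -4}; vs Moderate: 3 > each of {1, 0}; vs Cautious: 3 > each of {-2, -1}.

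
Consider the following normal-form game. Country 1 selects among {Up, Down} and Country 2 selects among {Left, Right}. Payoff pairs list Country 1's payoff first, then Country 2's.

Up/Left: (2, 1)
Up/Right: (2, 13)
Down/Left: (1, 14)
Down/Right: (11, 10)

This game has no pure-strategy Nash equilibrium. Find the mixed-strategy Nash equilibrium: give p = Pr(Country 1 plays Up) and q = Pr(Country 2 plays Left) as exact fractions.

p = 1/4, q = 9/10

Each player's mixing probability is pinned down by making the *other* player indifferent.
Country 2 indifferent between Left and Right: p·1 + (1−p)·14 = p·13 + (1−p)·10 ⟹ 14 + (-13)p = 10 + 3p ⟹ p = 1/4.
Country 1 indifferent between Up and Down: q·2 + (1−q)·2 = q·1 + (1−q)·11 ⟹ 2 + 0q = 11 + (-10)q ⟹ q = 9/10.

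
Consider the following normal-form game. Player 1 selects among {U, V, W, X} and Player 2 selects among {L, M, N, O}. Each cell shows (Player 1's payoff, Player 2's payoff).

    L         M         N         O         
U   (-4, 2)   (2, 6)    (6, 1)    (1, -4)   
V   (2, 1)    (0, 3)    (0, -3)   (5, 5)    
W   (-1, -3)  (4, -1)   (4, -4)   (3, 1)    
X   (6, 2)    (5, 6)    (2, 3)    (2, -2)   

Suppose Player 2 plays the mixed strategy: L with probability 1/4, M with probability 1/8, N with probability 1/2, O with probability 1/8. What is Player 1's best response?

X

Player 1's best reply maximizes expected payoff against the mix.
U: (1/4)·(-4) + (1/8)·2 + (1/2)·6 + (1/8)·1 = 19/8
V: (1/4)·2 + (1/8)·0 + (1/2)·0 + (1/8)·5 = 9/8
W: (1/4)·(-1) + (1/8)·4 + (1/2)·4 + (1/8)·3 = 21/8
X: (1/4)·6 + (1/8)·5 + (1/2)·2 + (1/8)·2 = 27/8
Highest expected payoff is 27/8, from X.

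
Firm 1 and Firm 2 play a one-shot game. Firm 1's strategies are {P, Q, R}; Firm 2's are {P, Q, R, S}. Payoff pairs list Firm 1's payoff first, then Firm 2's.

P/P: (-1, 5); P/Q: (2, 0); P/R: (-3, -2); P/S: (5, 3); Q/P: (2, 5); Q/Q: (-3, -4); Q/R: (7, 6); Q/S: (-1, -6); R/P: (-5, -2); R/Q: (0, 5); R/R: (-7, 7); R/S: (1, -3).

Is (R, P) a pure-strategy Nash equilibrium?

Holding Firm 2 at P: Firm 1 gets -5 from R but could get 2 by switching to Q. Firm 1 has a profitable deviation.

No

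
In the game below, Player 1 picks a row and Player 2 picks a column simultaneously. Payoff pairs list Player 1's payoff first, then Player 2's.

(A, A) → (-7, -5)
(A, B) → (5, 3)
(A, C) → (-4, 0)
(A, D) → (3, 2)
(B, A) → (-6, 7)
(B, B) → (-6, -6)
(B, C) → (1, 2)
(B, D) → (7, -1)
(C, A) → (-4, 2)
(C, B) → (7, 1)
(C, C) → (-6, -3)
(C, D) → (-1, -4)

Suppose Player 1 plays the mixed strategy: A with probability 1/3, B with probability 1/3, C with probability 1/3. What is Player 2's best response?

Player 2's best reply maximizes expected payoff against the mix.
A: (1/3)·(-5) + (1/3)·7 + (1/3)·2 = 4/3
B: (1/3)·3 + (1/3)·(-6) + (1/3)·1 = -2/3
C: (1/3)·0 + (1/3)·2 + (1/3)·(-3) = -1/3
D: (1/3)·2 + (1/3)·(-1) + (1/3)·(-4) = -1
Highest expected payoff is 4/3, from A.

A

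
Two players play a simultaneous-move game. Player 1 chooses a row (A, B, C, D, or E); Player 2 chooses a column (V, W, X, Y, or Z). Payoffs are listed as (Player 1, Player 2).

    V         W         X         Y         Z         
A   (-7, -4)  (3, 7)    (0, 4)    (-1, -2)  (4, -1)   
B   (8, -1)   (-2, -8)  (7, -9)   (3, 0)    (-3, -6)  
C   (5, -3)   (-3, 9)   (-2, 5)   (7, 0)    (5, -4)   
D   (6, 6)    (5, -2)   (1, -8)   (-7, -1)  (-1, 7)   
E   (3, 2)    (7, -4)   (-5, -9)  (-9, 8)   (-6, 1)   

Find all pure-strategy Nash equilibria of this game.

No pure-strategy Nash equilibrium

Find each player's best response to every opponent strategy; NE are the intersections.
Player 1's best responses — vs V: B (payoff 8); vs W: E (payoff 7); vs X: B (payoff 7); vs Y: C (payoff 7); vs Z: C (payoff 5).
Player 2's best responses — vs A: W (payoff 7); vs B: Y (payoff 0); vs C: W (payoff 9); vs D: Z (payoff 7); vs E: Y (payoff 8).
No cell has both players best-responding. For instance, Player 1's best reply to Z is C, but against C Player 2 prefers W over Z.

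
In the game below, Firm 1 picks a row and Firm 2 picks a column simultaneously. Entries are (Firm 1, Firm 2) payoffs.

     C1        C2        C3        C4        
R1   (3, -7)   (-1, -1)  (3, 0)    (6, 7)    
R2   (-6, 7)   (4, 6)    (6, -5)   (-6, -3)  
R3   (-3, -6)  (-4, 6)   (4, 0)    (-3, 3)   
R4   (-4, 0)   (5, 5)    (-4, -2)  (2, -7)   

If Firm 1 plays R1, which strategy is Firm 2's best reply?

C4

With Firm 1 fixed at R1, Firm 2's payoffs are: C1 → -7, C2 → -1, C3 → 0, C4 → 7.
The maximum is 7, achieved by C4.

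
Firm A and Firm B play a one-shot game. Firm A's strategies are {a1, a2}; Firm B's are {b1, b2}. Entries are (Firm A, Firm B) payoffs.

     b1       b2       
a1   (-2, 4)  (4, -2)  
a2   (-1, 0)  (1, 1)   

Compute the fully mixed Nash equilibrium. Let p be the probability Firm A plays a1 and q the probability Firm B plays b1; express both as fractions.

p = 1/7, q = 3/4

In a mixed NE each player is indifferent between their pure strategies, so the opponent's mix sets the indifference.
Firm B indifferent between b1 and b2: p·4 + (1−p)·0 = p·(-2) + (1−p)·1 ⟹ 0 + 4p = 1 + (-3)p ⟹ p = 1/7.
Firm A indifferent between a1 and a2: q·(-2) + (1−q)·4 = q·(-1) + (1−q)·1 ⟹ 4 + (-6)q = 1 + (-2)q ⟹ q = 3/4.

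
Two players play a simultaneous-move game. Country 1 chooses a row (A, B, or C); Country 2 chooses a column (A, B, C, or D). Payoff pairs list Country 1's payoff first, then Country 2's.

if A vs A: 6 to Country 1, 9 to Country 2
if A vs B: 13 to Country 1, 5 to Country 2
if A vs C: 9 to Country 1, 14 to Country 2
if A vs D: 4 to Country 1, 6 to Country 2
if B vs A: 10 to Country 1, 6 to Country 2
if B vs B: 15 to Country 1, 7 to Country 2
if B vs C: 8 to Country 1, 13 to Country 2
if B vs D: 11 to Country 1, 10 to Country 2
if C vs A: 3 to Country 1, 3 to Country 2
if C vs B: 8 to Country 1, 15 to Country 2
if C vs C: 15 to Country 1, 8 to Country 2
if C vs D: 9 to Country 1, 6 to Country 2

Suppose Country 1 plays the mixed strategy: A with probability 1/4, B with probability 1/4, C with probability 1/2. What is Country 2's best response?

Country 2's best reply maximizes expected payoff against the mix.
A: (1/4)·9 + (1/4)·6 + (1/2)·3 = 21/4
B: (1/4)·5 + (1/4)·7 + (1/2)·15 = 21/2
C: (1/4)·14 + (1/4)·13 + (1/2)·8 = 43/4
D: (1/4)·6 + (1/4)·10 + (1/2)·6 = 7
Highest expected payoff is 43/4, from C.

C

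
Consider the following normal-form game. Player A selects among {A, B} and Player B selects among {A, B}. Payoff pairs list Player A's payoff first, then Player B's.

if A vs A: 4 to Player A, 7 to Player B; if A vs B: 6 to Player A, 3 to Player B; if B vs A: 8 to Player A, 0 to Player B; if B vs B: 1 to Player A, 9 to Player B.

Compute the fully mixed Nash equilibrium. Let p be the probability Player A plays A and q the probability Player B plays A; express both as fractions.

p = 9/13, q = 5/9

In a mixed NE each player is indifferent between their pure strategies, so the opponent's mix sets the indifference.
Player B indifferent between A and B: p·7 + (1−p)·0 = p·3 + (1−p)·9 ⟹ 0 + 7p = 9 + (-6)p ⟹ p = 9/13.
Player A indifferent between A and B: q·4 + (1−q)·6 = q·8 + (1−q)·1 ⟹ 6 + (-2)q = 1 + 7q ⟹ q = 5/9.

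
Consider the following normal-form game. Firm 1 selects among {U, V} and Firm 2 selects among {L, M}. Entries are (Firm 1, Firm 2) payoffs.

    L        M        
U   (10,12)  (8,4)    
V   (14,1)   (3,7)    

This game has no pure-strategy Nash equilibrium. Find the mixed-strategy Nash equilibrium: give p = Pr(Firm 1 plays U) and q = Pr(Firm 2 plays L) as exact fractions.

In a mixed NE each player is indifferent between their pure strategies, so the opponent's mix sets the indifference.
Firm 2 indifferent between L and M: p·12 + (1−p)·1 = p·4 + (1−p)·7 ⟹ 1 + 11p = 7 + (-3)p ⟹ p = 3/7.
Firm 1 indifferent between U and V: q·10 + (1−q)·8 = q·14 + (1−q)·3 ⟹ 8 + 2q = 3 + 11q ⟹ q = 5/9.

p = 3/7, q = 5/9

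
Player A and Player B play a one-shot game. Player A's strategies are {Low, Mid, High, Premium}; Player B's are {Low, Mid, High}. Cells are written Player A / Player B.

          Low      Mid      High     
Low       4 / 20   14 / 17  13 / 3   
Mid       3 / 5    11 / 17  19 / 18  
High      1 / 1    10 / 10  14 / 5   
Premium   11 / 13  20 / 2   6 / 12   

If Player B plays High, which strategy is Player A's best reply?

Mid

With Player B fixed at High, Player A's payoffs are: Low → 13, Mid → 19, High → 14, Premium → 6.
The maximum is 19, achieved by Mid.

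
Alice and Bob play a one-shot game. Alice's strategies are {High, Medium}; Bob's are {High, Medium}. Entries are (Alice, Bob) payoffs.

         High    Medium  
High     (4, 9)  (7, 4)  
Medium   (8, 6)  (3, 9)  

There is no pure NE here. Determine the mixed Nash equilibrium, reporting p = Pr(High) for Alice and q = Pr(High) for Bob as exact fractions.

In a mixed NE each player is indifferent between their pure strategies, so the opponent's mix sets the indifference.
Bob indifferent between High and Medium: p·9 + (1−p)·6 = p·4 + (1−p)·9 ⟹ 6 + 3p = 9 + (-5)p ⟹ p = 3/8.
Alice indifferent between High and Medium: q·4 + (1−q)·7 = q·8 + (1−q)·3 ⟹ 7 + (-3)q = 3 + 5q ⟹ q = 1/2.

p = 3/8, q = 1/2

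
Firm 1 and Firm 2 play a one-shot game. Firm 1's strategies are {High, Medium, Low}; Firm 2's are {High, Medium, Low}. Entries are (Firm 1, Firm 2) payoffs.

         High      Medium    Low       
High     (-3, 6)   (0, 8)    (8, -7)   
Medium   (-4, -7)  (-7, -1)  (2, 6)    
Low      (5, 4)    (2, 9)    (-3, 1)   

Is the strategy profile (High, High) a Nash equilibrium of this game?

No

Holding Firm 2 at High: Firm 1 gets -3 from High but could get 5 by switching to Low. Firm 1 has a profitable deviation.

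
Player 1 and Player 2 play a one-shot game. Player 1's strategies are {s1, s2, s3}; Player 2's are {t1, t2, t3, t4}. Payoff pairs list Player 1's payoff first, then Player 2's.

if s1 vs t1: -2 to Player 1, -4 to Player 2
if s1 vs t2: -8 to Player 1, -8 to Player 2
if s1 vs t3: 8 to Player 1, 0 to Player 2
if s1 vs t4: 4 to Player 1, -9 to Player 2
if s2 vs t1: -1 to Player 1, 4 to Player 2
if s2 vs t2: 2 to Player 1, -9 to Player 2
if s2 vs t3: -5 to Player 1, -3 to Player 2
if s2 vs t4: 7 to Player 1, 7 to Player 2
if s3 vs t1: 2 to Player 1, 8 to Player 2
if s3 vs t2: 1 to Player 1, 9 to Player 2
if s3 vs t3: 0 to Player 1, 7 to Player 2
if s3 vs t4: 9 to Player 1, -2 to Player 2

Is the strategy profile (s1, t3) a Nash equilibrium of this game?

Yes

Holding Player 2 at t3: Player 1 gets 8 from s1, versus -5 from s2, 0 from s3. No profitable deviation for Player 1.
Holding Player 1 at s1: Player 2 gets 0 from t3, versus -4 from t1, -8 from t2, -9 from t4. No profitable deviation for Player 2 either.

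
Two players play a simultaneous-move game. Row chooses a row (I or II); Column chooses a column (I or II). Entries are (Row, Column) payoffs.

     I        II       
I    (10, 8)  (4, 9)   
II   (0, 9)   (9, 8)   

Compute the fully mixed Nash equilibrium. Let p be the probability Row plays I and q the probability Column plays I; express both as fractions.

Each player's mixing probability is pinned down by making the *other* player indifferent.
Column indifferent between I and II: p·8 + (1−p)·9 = p·9 + (1−p)·8 ⟹ 9 + (-1)p = 8 + 1p ⟹ p = 1/2.
Row indifferent between I and II: q·10 + (1−q)·4 = q·0 + (1−q)·9 ⟹ 4 + 6q = 9 + (-9)q ⟹ q = 1/3.

p = 1/2, q = 1/3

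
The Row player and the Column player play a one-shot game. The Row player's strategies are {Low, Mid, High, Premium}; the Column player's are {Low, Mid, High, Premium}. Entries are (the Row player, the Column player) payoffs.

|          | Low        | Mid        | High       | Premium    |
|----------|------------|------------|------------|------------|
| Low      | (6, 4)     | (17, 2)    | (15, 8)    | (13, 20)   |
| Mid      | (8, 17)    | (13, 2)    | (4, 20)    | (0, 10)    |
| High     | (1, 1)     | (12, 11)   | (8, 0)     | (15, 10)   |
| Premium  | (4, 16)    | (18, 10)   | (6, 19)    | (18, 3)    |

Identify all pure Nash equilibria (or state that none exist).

There is no pure-strategy Nash equilibrium

A profile is a Nash equilibrium when each player is best-responding to the other.
The Row player's best responses — vs Low: Mid (payoff 8); vs Mid: Premium (payoff 18); vs High: Low (payoff 15); vs Premium: Premium (payoff 18).
The Column player's best responses — vs Low: Premium (payoff 20); vs Mid: High (payoff 20); vs High: Mid (payoff 11); vs Premium: High (payoff 19).
No cell has both players best-responding. For instance, the Row player's best reply to High is Low, but against Low the Column player prefers Premium over High.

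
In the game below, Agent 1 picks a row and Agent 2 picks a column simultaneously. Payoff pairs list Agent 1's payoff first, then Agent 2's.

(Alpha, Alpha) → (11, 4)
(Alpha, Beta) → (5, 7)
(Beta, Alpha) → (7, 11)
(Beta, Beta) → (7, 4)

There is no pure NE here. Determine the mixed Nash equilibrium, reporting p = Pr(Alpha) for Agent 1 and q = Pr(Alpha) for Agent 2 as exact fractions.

p = 7/10, q = 1/3

Each player's mixing probability is pinned down by making the *other* player indifferent.
Agent 2 indifferent between Alpha and Beta: p·4 + (1−p)·11 = p·7 + (1−p)·4 ⟹ 11 + (-7)p = 4 + 3p ⟹ p = 7/10.
Agent 1 indifferent between Alpha and Beta: q·11 + (1−q)·5 = q·7 + (1−q)·7 ⟹ 5 + 6q = 7 + 0q ⟹ q = 1/3.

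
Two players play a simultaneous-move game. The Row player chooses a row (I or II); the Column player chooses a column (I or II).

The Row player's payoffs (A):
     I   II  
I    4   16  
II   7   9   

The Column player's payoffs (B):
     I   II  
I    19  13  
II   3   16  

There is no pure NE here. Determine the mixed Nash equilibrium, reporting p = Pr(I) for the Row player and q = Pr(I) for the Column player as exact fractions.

Each player's mixing probability is pinned down by making the *other* player indifferent.
The Column player indifferent between I and II: p·19 + (1−p)·3 = p·13 + (1−p)·16 ⟹ 3 + 16p = 16 + (-3)p ⟹ p = 13/19.
The Row player indifferent between I and II: q·4 + (1−q)·16 = q·7 + (1−q)·9 ⟹ 16 + (-12)q = 9 + (-2)q ⟹ q = 7/10.

p = 13/19, q = 7/10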